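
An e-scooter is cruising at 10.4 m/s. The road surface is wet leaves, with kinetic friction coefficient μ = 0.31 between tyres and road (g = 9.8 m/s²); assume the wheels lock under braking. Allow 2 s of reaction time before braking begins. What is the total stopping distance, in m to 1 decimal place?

Total stopping distance ≈ 38.6 m

a = μg = 0.31 × 9.8 = 3.038 m/s².
Reaction distance = v·t_r = 10.4000 × 2 = 20.800 m.
Braking distance = v²/(2a) = 10.4000² / (2 × 3.038) = 108.160 / 6.076 = 17.801 m.
Total = 20.800 + 17.801 = 38.601 m.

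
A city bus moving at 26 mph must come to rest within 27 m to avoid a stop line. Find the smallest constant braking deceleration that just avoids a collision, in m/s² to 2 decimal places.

26 mph × 0.44704 = 11.6230 m/s.
v² = 2a·d ⇒ a = v²/(2d) = 11.6230² / (2 × 27.000) = 135.094 / 54.000 = 2.5017 m/s².

Required deceleration ≈ 2.50 m/s²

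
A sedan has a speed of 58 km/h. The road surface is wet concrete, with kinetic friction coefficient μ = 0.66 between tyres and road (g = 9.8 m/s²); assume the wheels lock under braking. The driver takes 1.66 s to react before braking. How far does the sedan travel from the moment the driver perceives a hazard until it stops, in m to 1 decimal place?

Total stopping distance ≈ 46.8 m

58 km/h ÷ 3.6 = 16.1111 m/s.
a = μg = 0.66 × 9.8 = 6.468 m/s².
Reaction distance = v·t_r = 16.1111 × 1.66 = 26.744 m.
Braking distance = v²/(2a) = 16.1111² / (2 × 6.468) = 259.568 / 12.936 = 20.066 m.
Total = 26.744 + 20.066 = 46.810 m.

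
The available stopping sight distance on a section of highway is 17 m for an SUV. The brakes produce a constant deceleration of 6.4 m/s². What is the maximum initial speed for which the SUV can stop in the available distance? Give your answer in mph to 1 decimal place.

v²/(2a) = d ⇒ v = √(2 × 6.400 × 17) = √217.60 = 14.7513 m/s.
14.7513 m/s ÷ 0.44704 = 32.998 mph.

Maximum speed ≈ 33.0 mph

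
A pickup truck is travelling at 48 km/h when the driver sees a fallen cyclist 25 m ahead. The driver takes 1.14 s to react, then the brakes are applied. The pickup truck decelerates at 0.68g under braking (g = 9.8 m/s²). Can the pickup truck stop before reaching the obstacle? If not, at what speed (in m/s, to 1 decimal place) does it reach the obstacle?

No — it strikes the obstacle at 6.9 m/s

48 km/h ÷ 3.6 = 13.3333 m/s.
a = 0.68 × 9.8 = 6.664 m/s².
Reaction distance = 13.3333 × 1.14 = 15.200 m.
Braking distance needed to stop: v²/(2a) = 177.777 / 13.328 = 13.339 m, so total needed = 15.200 + 13.339 = 28.539 m > 25 m — it cannot stop.
Distance remaining when braking begins: 25 − 15.200 = 9.800 m.
v² = v₀² − 2a·d = 177.777 − 2 × 6.664 × 9.800 = 47.163 m²/s².
v = √47.163 = 6.868 m/s.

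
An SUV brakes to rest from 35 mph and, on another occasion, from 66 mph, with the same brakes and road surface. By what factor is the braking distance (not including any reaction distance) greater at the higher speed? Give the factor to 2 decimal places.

Factor ≈ 3.56

Braking distance d = v²/(2a), so with a fixed, d ∝ v².
Factor = (66/35)² = 1.8857² = 3.5559.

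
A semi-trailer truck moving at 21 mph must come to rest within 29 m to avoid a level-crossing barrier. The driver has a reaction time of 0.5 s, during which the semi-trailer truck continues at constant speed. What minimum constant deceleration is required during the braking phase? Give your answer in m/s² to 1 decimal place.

Required deceleration ≈ 1.8 m/s²

21 mph × 0.44704 = 9.3878 m/s.
Distance covered during reaction = 9.3878 × 0.5 = 4.694 m.
Distance available for braking: 29 − 4.694 = 24.306 m.
v² = 2a·d ⇒ a = v²/(2d) = 9.3878² / (2 × 24.306) = 88.131 / 48.612 = 1.8129 m/s².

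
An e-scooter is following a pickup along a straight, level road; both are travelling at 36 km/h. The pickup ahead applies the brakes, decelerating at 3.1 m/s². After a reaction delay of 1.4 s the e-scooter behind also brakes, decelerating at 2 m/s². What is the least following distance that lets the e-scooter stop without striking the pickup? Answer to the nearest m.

36 km/h ÷ 3.6 = 10.0000 m/s.
Leader travels v²/(2a_L) = 100.000 / 6.200 = 16.129 m before stopping.
Follower covers v·t_r = 10.0000 × 1.4 = 14.000 m while reacting, then v²/(2a_F) = 100.000 / 4.000 = 25.000 m while braking, for a total of 14.000 + 25.000 = 39.000 m.
Since a_F ≤ a_L and the follower starts braking later, the follower is never slower than the leader, so the closest approach is when both have stopped.
Minimum gap = 39.000 − 16.129 = 22.871 m.

Minimum gap ≈ 23 m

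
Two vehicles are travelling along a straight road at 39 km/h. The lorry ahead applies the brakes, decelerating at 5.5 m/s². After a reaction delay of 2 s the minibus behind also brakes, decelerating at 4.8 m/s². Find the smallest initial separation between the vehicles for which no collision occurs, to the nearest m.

Minimum gap ≈ 23 m

39 km/h ÷ 3.6 = 10.8333 m/s.
Leader travels v²/(2a_L) = 117.360 / 11.000 = 10.669 m before stopping.
Follower covers v·t_r = 10.8333 × 2 = 21.667 m while reacting, then v²/(2a_F) = 117.360 / 9.600 = 12.225 m while braking, for a total of 21.667 + 12.225 = 33.892 m.
Since a_F ≤ a_L and the follower starts braking later, the follower is never slower than the leader, so the closest approach is when both have stopped.
Minimum gap = 33.892 − 10.669 = 23.223 m.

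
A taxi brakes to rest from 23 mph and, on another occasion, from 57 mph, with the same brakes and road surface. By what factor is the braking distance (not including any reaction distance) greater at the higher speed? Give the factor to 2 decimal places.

Braking distance d = v²/(2a), so with a fixed, d ∝ v².
Factor = (57/23)² = 2.4783² = 6.1420.

Factor ≈ 6.14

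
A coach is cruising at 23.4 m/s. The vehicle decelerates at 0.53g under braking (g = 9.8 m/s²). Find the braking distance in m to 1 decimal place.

a = 0.53 × 9.8 = 5.194 m/s².
Braking distance = v²/(2a) = 23.4000² / (2 × 5.194) = 547.560 / 10.388 = 52.711 m.

Braking distance ≈ 52.7 m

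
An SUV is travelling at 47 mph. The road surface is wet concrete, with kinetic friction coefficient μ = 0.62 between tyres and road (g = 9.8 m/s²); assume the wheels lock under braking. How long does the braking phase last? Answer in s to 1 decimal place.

Braking time ≈ 3.5 s

47 mph × 0.44704 = 21.0109 m/s.
a = μg = 0.62 × 9.8 = 6.076 m/s².
Braking time = v/a = 21.0109 / 6.076 = 3.458 s.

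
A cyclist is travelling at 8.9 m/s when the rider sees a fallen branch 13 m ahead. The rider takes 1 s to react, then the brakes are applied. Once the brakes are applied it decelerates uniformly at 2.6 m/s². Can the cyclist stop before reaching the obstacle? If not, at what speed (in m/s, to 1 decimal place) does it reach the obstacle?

No — it strikes the obstacle at 7.6 m/s

Reaction distance = 8.9000 × 1 = 8.900 m.
Braking distance needed to stop: v²/(2a) = 79.210 / 5.200 = 15.233 m, so total needed = 8.900 + 15.233 = 24.133 m > 13 m — it cannot stop.
Distance remaining when braking begins: 13 − 8.900 = 4.100 m.
v² = v₀² − 2a·d = 79.210 − 2 × 2.600 × 4.100 = 57.890 m²/s².
v = √57.890 = 7.609 m/s.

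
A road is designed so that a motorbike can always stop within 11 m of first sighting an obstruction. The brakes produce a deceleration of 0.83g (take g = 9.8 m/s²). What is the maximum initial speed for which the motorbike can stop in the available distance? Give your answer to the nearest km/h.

a = 0.83 × 9.8 = 8.134 m/s².
v²/(2a) = d ⇒ v = √(2 × 8.134 × 11) = √178.95 = 13.3772 m/s.
13.3772 m/s × 3.6 = 48.158 km/h.

Maximum speed ≈ 48 km/h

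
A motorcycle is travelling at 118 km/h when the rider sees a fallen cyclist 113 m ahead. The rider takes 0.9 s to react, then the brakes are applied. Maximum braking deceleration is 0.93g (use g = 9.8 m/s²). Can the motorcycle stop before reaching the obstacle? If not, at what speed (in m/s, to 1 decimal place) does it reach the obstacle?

Yes — it stops about 24.6 m short of the obstacle, so it never reaches it

118 km/h ÷ 3.6 = 32.7778 m/s.
a = 0.93 × 9.8 = 9.114 m/s².
Reaction distance = 32.7778 × 0.9 = 29.500 m.
Braking distance = v²/(2a) = 1074.384 / 18.228 = 58.941 m.
Total stopping distance = 29.500 + 58.941 = 88.441 m, vs 113 m available — it stops with 113 − 88.441 = 24.559 m to spare.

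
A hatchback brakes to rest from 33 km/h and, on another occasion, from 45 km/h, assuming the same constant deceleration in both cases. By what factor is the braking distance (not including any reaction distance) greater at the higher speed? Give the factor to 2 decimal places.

Factor ≈ 1.86

Braking distance d = v²/(2a), so with a fixed, d ∝ v².
Factor = (45/33)² = 1.3636² = 1.8594.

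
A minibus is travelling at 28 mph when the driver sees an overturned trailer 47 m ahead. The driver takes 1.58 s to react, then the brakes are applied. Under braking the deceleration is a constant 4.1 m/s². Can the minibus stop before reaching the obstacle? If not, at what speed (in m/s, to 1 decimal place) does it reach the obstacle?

28 mph × 0.44704 = 12.5171 m/s.
Reaction distance = 12.5171 × 1.58 = 19.777 m.
Braking distance = v²/(2a) = 156.678 / 8.200 = 19.107 m.
Total stopping distance = 19.777 + 19.107 = 38.884 m, vs 47 m available — it stops with 47 − 38.884 = 8.116 m to spare.

Yes — it stops about 8.1 m short of the obstacle, so it never reaches it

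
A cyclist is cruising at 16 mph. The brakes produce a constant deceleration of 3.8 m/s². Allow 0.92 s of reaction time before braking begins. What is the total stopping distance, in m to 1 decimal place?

16 mph × 0.44704 = 7.1526 m/s.
Reaction distance = v·t_r = 7.1526 × 0.92 = 6.580 m.
Braking distance = v²/(2a) = 7.1526² / (2 × 3.800) = 51.160 / 7.600 = 6.732 m.
Total = 6.580 + 6.732 = 13.312 m.

Total stopping distance ≈ 13.3 m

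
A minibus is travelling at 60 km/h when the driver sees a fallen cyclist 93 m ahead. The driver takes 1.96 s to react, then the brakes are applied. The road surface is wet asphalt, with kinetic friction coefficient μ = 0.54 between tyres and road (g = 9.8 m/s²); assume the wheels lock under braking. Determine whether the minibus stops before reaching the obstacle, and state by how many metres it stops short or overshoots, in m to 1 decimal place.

Yes — it stops 34.1 m short of the obstacle

60 km/h ÷ 3.6 = 16.6667 m/s.
a = μg = 0.54 × 9.8 = 5.292 m/s².
Reaction distance = 16.6667 × 1.96 = 32.667 m.
Braking distance = v²/(2a) = 277.779 / 10.584 = 26.245 m.
Total stopping distance = 32.667 + 26.245 = 58.912 m, vs 93 m available — it stops with 93 − 58.912 = 34.088 m to spare.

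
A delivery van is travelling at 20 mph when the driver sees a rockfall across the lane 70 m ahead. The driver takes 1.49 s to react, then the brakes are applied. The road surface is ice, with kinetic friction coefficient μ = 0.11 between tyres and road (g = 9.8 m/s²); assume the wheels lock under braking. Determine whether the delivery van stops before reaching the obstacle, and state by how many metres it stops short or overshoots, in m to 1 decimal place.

20 mph × 0.44704 = 8.9408 m/s.
a = μg = 0.11 × 9.8 = 1.078 m/s².
Reaction distance = 8.9408 × 1.49 = 13.322 m.
Braking distance = v²/(2a) = 79.938 / 2.156 = 37.077 m.
Total stopping distance = 13.322 + 37.077 = 50.399 m, vs 70 m available — it stops with 70 − 50.399 = 19.601 m to spare.

Yes — it stops 19.6 m short of the obstacle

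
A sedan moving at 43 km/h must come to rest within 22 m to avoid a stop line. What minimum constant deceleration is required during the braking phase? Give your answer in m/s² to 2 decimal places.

Required deceleration ≈ 3.24 m/s²

43 km/h ÷ 3.6 = 11.9444 m/s.
v² = 2a·d ⇒ a = v²/(2d) = 11.9444² / (2 × 22.000) = 142.669 / 44.000 = 3.2425 m/s².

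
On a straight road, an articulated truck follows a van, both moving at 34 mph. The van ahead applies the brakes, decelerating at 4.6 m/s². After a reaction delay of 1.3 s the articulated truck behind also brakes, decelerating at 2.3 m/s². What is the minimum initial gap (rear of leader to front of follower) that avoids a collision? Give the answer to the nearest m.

34 mph × 0.44704 = 15.1994 m/s.
Leader travels v²/(2a_L) = 231.022 / 9.200 = 25.111 m before stopping.
Follower covers v·t_r = 15.1994 × 1.3 = 19.759 m while reacting, then v²/(2a_F) = 231.022 / 4.600 = 50.222 m while braking, for a total of 19.759 + 50.222 = 69.981 m.
Since a_F ≤ a_L and the follower starts braking later, the follower is never slower than the leader, so the closest approach is when both have stopped.
Minimum gap = 69.981 − 25.111 = 44.870 m.

Minimum gap ≈ 45 m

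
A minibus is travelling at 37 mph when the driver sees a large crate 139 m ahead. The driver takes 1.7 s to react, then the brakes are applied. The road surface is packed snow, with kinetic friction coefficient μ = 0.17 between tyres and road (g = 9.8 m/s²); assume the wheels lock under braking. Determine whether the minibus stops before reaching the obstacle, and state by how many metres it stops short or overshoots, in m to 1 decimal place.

37 mph × 0.44704 = 16.5405 m/s.
a = μg = 0.17 × 9.8 = 1.666 m/s².
Reaction distance = 16.5405 × 1.7 = 28.119 m.
Braking distance = v²/(2a) = 273.588 / 3.332 = 82.109 m.
Total stopping distance = 28.119 + 82.109 = 110.228 m, vs 139 m available — it stops with 139 − 110.228 = 28.772 m to spare.

Yes — it stops 28.8 m short of the obstacle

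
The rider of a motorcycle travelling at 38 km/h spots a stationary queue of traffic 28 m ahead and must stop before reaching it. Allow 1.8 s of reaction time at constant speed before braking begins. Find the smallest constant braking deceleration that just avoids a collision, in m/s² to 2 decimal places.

38 km/h ÷ 3.6 = 10.5556 m/s.
Distance covered during reaction = 10.5556 × 1.8 = 19.000 m.
Distance available for braking: 28 − 19.000 = 9.000 m.
v² = 2a·d ⇒ a = v²/(2d) = 10.5556² / (2 × 9.000) = 111.421 / 18.000 = 6.1901 m/s².

Required deceleration ≈ 6.19 m/s²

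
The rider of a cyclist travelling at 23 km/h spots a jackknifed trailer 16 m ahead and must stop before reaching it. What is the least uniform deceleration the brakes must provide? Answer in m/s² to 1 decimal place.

Required deceleration ≈ 1.3 m/s²

23 km/h ÷ 3.6 = 6.3889 m/s.
v² = 2a·d ⇒ a = v²/(2d) = 6.3889² / (2 × 16.000) = 40.818 / 32.000 = 1.2756 m/s².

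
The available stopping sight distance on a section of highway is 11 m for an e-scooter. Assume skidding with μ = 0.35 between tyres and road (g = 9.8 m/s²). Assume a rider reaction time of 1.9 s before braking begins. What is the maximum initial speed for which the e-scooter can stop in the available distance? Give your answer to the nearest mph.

Maximum speed ≈ 10 mph

a = μg = 0.35 × 9.8 = 3.430 m/s².
Stopping distance: v·t_r + v²/(2a) = 11 with t_r = 1.9 s and a = 3.430 m/s².
So v² + 13.034 v − 75.46 = 0.
Positive root: v = −a·t_r + √((a·t_r)² + 2a·d) = −6.517 + √(42.471 + 75.46) = 4.3426 m/s.
4.3426 m/s ÷ 0.44704 = 9.714 mph.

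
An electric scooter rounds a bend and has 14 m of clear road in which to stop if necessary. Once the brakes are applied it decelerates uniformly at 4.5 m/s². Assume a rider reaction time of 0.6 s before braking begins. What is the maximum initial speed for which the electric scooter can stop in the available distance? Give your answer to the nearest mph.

Maximum speed ≈ 20 mph

Stopping distance: v·t_r + v²/(2a) = 14 with t_r = 0.6 s and a = 4.500 m/s².
So v² + 5.400 v − 126.00 = 0.
Positive root: v = −a·t_r + √((a·t_r)² + 2a·d) = −2.700 + √(7.290 + 126.00) = 8.8451 m/s.
8.8451 m/s ÷ 0.44704 = 19.786 mph.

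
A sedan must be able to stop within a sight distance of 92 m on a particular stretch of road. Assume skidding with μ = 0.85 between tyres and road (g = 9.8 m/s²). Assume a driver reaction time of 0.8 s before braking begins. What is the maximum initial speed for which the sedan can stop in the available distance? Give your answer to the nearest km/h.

Maximum speed ≈ 119 km/h

a = μg = 0.85 × 9.8 = 8.330 m/s².
Stopping distance: v·t_r + v²/(2a) = 92 with t_r = 0.8 s and a = 8.330 m/s².
So v² + 13.328 v − 1532.72 = 0.
Positive root: v = −a·t_r + √((a·t_r)² + 2a·d) = −6.664 + √(44.409 + 1532.72) = 33.0491 m/s.
33.0491 m/s × 3.6 = 118.977 km/h.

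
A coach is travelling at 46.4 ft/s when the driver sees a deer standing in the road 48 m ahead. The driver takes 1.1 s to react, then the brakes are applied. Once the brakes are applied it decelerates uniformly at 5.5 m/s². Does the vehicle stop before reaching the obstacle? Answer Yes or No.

Yes

46.4 ft/s × 0.3048 = 14.1427 m/s.
Reaction distance = 14.1427 × 1.1 = 15.557 m.
Braking distance = v²/(2a) = 200.016 / 11.000 = 18.183 m.
Total stopping distance = 15.557 + 18.183 = 33.740 m, vs 48 m available — it stops with 48 − 33.740 = 14.260 m to spare.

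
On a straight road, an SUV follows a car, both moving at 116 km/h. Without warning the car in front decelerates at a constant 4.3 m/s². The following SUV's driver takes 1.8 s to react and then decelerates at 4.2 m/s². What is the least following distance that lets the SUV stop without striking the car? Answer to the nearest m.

Minimum gap ≈ 61 m

116 km/h ÷ 3.6 = 32.2222 m/s.
Leader travels v²/(2a_L) = 1038.270 / 8.600 = 120.729 m before stopping.
Follower covers v·t_r = 32.2222 × 1.8 = 58.000 m while reacting, then v²/(2a_F) = 1038.270 / 8.400 = 123.604 m while braking, for a total of 58.000 + 123.604 = 181.604 m.
Since a_F ≤ a_L and the follower starts braking later, the follower is never slower than the leader, so the closest approach is when both have stopped.
Minimum gap = 181.604 − 120.729 = 60.875 m.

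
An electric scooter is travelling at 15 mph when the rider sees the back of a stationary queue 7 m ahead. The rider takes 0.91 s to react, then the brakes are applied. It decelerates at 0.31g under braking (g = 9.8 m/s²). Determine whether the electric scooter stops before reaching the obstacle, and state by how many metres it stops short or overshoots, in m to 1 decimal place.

No — it overshoots by 6.5 m

15 mph × 0.44704 = 6.7056 m/s.
a = 0.31 × 9.8 = 3.038 m/s².
Reaction distance = 6.7056 × 0.91 = 6.102 m.
Braking distance = v²/(2a) = 44.965 / 6.076 = 7.400 m.
Total stopping distance = 6.102 + 7.400 = 13.502 m, vs 7 m available — it cannot stop in time and overshoots by 13.502 − 7 = 6.502 m.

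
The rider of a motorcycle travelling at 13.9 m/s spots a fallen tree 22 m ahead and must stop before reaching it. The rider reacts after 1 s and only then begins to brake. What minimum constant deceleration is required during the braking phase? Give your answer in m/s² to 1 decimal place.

Required deceleration ≈ 11.9 m/s²

Distance covered during reaction = 13.9000 × 1 = 13.900 m.
Distance available for braking: 22 − 13.900 = 8.100 m.
v² = 2a·d ⇒ a = v²/(2d) = 13.9000² / (2 × 8.100) = 193.210 / 16.200 = 11.9265 m/s².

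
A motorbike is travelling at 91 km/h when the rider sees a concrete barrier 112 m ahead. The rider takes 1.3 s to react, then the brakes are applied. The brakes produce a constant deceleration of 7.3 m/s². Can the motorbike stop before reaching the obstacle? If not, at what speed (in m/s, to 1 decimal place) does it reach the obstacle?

91 km/h ÷ 3.6 = 25.2778 m/s.
Reaction distance = 25.2778 × 1.3 = 32.861 m.
Braking distance = v²/(2a) = 638.967 / 14.600 = 43.765 m.
Total stopping distance = 32.861 + 43.765 = 76.626 m, vs 112 m available — it stops with 112 − 76.626 = 35.374 m to spare.

Yes — it stops about 35.4 m short of the obstacle, so it never reaches it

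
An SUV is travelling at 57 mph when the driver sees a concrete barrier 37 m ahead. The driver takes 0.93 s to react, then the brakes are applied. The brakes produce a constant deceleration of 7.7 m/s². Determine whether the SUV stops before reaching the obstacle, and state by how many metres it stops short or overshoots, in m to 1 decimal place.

No — it overshoots by 28.9 m

57 mph × 0.44704 = 25.4813 m/s.
Reaction distance = 25.4813 × 0.93 = 23.698 m.
Braking distance = v²/(2a) = 649.297 / 15.400 = 42.162 m.
Total stopping distance = 23.698 + 42.162 = 65.860 m, vs 37 m available — it cannot stop in time and overshoots by 65.860 − 37 = 28.860 m.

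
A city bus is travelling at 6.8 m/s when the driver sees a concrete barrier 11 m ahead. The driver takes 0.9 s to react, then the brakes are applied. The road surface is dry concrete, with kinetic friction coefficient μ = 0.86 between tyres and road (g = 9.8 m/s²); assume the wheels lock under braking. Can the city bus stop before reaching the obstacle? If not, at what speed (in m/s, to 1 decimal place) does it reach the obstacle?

Yes — it stops about 2.1 m short of the obstacle, so it never reaches it

a = μg = 0.86 × 9.8 = 8.428 m/s².
Reaction distance = 6.8000 × 0.9 = 6.120 m.
Braking distance = v²/(2a) = 46.240 / 16.856 = 2.743 m.
Total stopping distance = 6.120 + 2.743 = 8.863 m, vs 11 m available — it stops with 11 − 8.863 = 2.137 m to spare.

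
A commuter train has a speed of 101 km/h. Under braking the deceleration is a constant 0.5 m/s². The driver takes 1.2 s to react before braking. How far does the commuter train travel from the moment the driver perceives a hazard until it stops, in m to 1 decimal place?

Total stopping distance ≈ 820.8 m

101 km/h ÷ 3.6 = 28.0556 m/s.
Reaction distance = v·t_r = 28.0556 × 1.2 = 33.667 m.
Braking distance = v²/(2a) = 28.0556² / (2 × 0.500) = 787.117 / 1.000 = 787.117 m.
Total = 33.667 + 787.117 = 820.784 m.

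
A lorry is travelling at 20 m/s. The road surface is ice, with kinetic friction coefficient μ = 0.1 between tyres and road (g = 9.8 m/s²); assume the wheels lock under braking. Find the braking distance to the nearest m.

a = μg = 0.1 × 9.8 = 0.980 m/s².
Braking distance = v²/(2a) = 20.0000² / (2 × 0.980) = 400.000 / 1.960 = 204.082 m.

Braking distance ≈ 204 m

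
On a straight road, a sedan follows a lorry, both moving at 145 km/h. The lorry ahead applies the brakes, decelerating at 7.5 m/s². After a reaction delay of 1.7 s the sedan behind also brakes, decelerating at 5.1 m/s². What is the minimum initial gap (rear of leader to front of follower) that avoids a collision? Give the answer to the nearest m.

Minimum gap ≈ 119 m

145 km/h ÷ 3.6 = 40.2778 m/s.
Leader travels v²/(2a_L) = 1622.301 / 15.000 = 108.153 m before stopping.
Follower covers v·t_r = 40.2778 × 1.7 = 68.472 m while reacting, then v²/(2a_F) = 1622.301 / 10.200 = 159.049 m while braking, for a total of 68.472 + 159.049 = 227.521 m.
Since a_F ≤ a_L and the follower starts braking later, the follower is never slower than the leader, so the closest approach is when both have stopped.
Minimum gap = 227.521 − 108.153 = 119.368 m.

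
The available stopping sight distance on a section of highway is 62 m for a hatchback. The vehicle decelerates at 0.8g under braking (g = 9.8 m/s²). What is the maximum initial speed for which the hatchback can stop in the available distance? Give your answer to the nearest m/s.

a = 0.8 × 9.8 = 7.840 m/s².
v²/(2a) = d ⇒ v = √(2 × 7.840 × 62) = √972.16 = 31.1795 m/s.

Maximum speed ≈ 31 m/s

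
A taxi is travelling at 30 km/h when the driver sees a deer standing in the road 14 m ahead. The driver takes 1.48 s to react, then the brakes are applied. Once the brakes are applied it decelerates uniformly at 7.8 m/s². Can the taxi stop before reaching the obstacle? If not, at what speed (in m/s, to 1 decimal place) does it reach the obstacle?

30 km/h ÷ 3.6 = 8.3333 m/s.
Reaction distance = 8.3333 × 1.48 = 12.333 m.
Braking distance needed to stop: v²/(2a) = 69.444 / 15.600 = 4.452 m, so total needed = 12.333 + 4.452 = 16.785 m > 14 m — it cannot stop.
Distance remaining when braking begins: 14 − 12.333 = 1.667 m.
v² = v₀² − 2a·d = 69.444 − 2 × 7.800 × 1.667 = 43.439 m²/s².
v = √43.439 = 6.591 m/s.

No — it strikes the obstacle at 6.6 m/s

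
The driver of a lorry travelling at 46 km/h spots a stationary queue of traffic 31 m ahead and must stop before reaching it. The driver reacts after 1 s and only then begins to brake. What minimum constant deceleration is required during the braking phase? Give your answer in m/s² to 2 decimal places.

Required deceleration ≈ 4.48 m/s²

46 km/h ÷ 3.6 = 12.7778 m/s.
Distance covered during reaction = 12.7778 × 1 = 12.778 m.
Distance available for braking: 31 − 12.778 = 18.222 m.
v² = 2a·d ⇒ a = v²/(2d) = 12.7778² / (2 × 18.222) = 163.272 / 36.444 = 4.4801 m/s².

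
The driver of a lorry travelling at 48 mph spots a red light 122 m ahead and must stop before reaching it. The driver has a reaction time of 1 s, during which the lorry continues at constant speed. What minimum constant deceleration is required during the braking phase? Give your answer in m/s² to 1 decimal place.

48 mph × 0.44704 = 21.4579 m/s.
Distance covered during reaction = 21.4579 × 1 = 21.458 m.
Distance available for braking: 122 − 21.458 = 100.542 m.
v² = 2a·d ⇒ a = v²/(2d) = 21.4579² / (2 × 100.542) = 460.441 / 201.084 = 2.2898 m/s².

Required deceleration ≈ 2.3 m/s²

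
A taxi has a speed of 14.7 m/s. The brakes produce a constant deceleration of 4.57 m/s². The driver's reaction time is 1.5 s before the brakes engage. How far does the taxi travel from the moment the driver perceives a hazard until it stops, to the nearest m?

Reaction distance = v·t_r = 14.7000 × 1.5 = 22.050 m.
Braking distance = v²/(2a) = 14.7000² / (2 × 4.570) = 216.090 / 9.140 = 23.642 m.
Total = 22.050 + 23.642 = 45.692 m.

Total stopping distance ≈ 46 m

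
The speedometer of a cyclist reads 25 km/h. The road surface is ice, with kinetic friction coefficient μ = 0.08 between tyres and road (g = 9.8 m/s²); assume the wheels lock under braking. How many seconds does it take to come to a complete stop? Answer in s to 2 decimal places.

25 km/h ÷ 3.6 = 6.9444 m/s.
a = μg = 0.08 × 9.8 = 0.784 m/s².
Braking time = v/a = 6.9444 / 0.784 = 8.858 s.

Braking time ≈ 8.86 s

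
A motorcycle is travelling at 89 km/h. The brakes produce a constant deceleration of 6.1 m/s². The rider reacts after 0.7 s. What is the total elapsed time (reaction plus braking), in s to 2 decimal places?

89 km/h ÷ 3.6 = 24.7222 m/s.
Braking time = v/a = 24.7222 / 6.100 = 4.053 s.
Total = 0.7 + 4.053 = 4.753 s.

Total time ≈ 4.75 s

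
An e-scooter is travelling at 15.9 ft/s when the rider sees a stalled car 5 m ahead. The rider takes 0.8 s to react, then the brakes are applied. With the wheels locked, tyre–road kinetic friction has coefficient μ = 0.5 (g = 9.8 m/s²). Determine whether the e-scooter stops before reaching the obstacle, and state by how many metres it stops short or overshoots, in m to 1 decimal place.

No — it overshoots by 1.3 m

15.9 ft/s × 0.3048 = 4.8463 m/s.
a = μg = 0.5 × 9.8 = 4.900 m/s².
Reaction distance = 4.8463 × 0.8 = 3.877 m.
Braking distance = v²/(2a) = 23.487 / 9.800 = 2.397 m.
Total stopping distance = 3.877 + 2.397 = 6.274 m, vs 5 m available — it cannot stop in time and overshoots by 6.274 − 5 = 1.274 m.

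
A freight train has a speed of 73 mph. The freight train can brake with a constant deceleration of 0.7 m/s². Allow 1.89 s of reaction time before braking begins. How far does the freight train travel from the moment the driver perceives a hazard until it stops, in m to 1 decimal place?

Total stopping distance ≈ 822.4 m

73 mph × 0.44704 = 32.6339 m/s.
Reaction distance = v·t_r = 32.6339 × 1.89 = 61.678 m.
Braking distance = v²/(2a) = 32.6339² / (2 × 0.700) = 1064.971 / 1.400 = 760.694 m.
Total = 61.678 + 760.694 = 822.372 m.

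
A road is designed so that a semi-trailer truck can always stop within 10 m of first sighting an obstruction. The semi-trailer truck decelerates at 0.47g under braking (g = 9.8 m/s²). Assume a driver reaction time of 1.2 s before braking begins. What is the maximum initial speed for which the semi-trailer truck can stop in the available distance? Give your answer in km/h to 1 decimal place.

a = 0.47 × 9.8 = 4.606 m/s².
Stopping distance: v·t_r + v²/(2a) = 10 with t_r = 1.2 s and a = 4.606 m/s².
So v² + 11.054 v − 92.12 = 0.
Positive root: v = −a·t_r + √((a·t_r)² + 2a·d) = −5.527 + √(30.548 + 92.12) = 5.5486 m/s.
5.5486 m/s × 3.6 = 19.975 km/h.

Maximum speed ≈ 20.0 km/h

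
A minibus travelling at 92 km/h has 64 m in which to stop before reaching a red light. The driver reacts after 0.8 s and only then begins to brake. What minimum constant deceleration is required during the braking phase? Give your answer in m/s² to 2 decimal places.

92 km/h ÷ 3.6 = 25.5556 m/s.
Distance covered during reaction = 25.5556 × 0.8 = 20.444 m.
Distance available for braking: 64 − 20.444 = 43.556 m.
v² = 2a·d ⇒ a = v²/(2d) = 25.5556² / (2 × 43.556) = 653.089 / 87.112 = 7.4971 m/s².

Required deceleration ≈ 7.50 m/s²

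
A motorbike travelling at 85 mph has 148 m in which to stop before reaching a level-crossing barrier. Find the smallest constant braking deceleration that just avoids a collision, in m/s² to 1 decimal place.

85 mph × 0.44704 = 37.9984 m/s.
v² = 2a·d ⇒ a = v²/(2d) = 37.9984² / (2 × 148.000) = 1443.878 / 296.000 = 4.8780 m/s².

Required deceleration ≈ 4.9 m/s²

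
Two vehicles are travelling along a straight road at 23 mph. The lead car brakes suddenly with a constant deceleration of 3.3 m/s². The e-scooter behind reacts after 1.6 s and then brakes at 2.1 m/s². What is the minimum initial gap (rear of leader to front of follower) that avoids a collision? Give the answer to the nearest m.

Minimum gap ≈ 26 m

23 mph × 0.44704 = 10.2819 m/s.
Leader travels v²/(2a_L) = 105.717 / 6.600 = 16.018 m before stopping.
Follower covers v·t_r = 10.2819 × 1.6 = 16.451 m while reacting, then v²/(2a_F) = 105.717 / 4.200 = 25.171 m while braking, for a total of 16.451 + 25.171 = 41.622 m.
Since a_F ≤ a_L and the follower starts braking later, the follower is never slower than the leader, so the closest approach is when both have stopped.
Minimum gap = 41.622 − 16.018 = 25.604 m.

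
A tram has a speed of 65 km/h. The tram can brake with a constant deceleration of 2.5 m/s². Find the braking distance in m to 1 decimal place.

Braking distance ≈ 65.2 m

65 km/h ÷ 3.6 = 18.0556 m/s.
Braking distance = v²/(2a) = 18.0556² / (2 × 2.500) = 326.005 / 5.000 = 65.201 m.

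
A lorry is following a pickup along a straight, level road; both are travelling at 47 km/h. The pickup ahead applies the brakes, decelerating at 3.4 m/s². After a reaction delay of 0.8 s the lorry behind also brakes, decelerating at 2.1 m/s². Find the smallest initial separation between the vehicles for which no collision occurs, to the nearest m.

47 km/h ÷ 3.6 = 13.0556 m/s.
Leader travels v²/(2a_L) = 170.449 / 6.800 = 25.066 m before stopping.
Follower covers v·t_r = 13.0556 × 0.8 = 10.444 m while reacting, then v²/(2a_F) = 170.449 / 4.200 = 40.583 m while braking, for a total of 10.444 + 40.583 = 51.027 m.
Since a_F ≤ a_L and the follower starts braking later, the follower is never slower than the leader, so the closest approach is when both have stopped.
Minimum gap = 51.027 − 25.066 = 25.961 m.

Minimum gap ≈ 26 m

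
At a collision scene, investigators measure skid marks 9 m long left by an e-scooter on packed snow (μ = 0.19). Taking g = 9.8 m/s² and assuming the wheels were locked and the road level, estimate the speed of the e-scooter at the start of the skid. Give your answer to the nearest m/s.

Initial speed ≈ 6 m/s

Deceleration a = μg = 0.19 × 9.8 = 1.862 m/s².
v = √(2a·d) = √(2 × 1.862 × 9) = √33.516 = 5.7893 m/s.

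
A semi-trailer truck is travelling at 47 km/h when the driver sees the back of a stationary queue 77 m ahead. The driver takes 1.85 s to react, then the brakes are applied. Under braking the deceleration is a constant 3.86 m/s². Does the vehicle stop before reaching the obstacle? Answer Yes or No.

47 km/h ÷ 3.6 = 13.0556 m/s.
Reaction distance = 13.0556 × 1.85 = 24.153 m.
Braking distance = v²/(2a) = 170.449 / 7.720 = 22.079 m.
Total stopping distance = 24.153 + 22.079 = 46.232 m, vs 77 m available — it stops with 77 − 46.232 = 30.768 m to spare.

Yes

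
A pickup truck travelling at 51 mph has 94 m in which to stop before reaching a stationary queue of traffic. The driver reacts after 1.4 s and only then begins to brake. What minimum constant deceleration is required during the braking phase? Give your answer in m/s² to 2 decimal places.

Required deceleration ≈ 4.19 m/s²

51 mph × 0.44704 = 22.7990 m/s.
Distance covered during reaction = 22.7990 × 1.4 = 31.919 m.
Distance available for braking: 94 − 31.919 = 62.081 m.
v² = 2a·d ⇒ a = v²/(2d) = 22.7990² / (2 × 62.081) = 519.794 / 124.162 = 4.1864 m/s².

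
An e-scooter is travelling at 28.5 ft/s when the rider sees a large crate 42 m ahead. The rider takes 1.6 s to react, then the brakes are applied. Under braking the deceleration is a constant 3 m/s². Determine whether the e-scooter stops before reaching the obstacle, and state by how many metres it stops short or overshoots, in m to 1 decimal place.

28.5 ft/s × 0.3048 = 8.6868 m/s.
Reaction distance = 8.6868 × 1.6 = 13.899 m.
Braking distance = v²/(2a) = 75.460 / 6.000 = 12.577 m.
Total stopping distance = 13.899 + 12.577 = 26.476 m, vs 42 m available — it stops with 42 − 26.476 = 15.524 m to spare.

Yes — it stops 15.5 m short of the obstacle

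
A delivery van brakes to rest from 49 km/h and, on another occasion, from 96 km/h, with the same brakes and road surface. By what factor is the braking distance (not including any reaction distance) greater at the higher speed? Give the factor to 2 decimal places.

Braking distance d = v²/(2a), so with a fixed, d ∝ v².
Factor = (96/49)² = 1.9592² = 3.8385.

Factor ≈ 3.84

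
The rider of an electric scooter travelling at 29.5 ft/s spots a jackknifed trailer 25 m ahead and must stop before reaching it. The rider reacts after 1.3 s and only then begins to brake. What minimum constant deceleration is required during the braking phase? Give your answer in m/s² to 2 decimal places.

29.5 ft/s × 0.3048 = 8.9916 m/s.
Distance covered during reaction = 8.9916 × 1.3 = 11.689 m.
Distance available for braking: 25 − 11.689 = 13.311 m.
v² = 2a·d ⇒ a = v²/(2d) = 8.9916² / (2 × 13.311) = 80.849 / 26.622 = 3.0369 m/s².

Required deceleration ≈ 3.04 m/s²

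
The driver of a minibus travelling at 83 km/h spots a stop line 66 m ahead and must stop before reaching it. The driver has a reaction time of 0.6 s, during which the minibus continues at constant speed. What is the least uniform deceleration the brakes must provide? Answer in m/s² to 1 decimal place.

83 km/h ÷ 3.6 = 23.0556 m/s.
Distance covered during reaction = 23.0556 × 0.6 = 13.833 m.
Distance available for braking: 66 − 13.833 = 52.167 m.
v² = 2a·d ⇒ a = v²/(2d) = 23.0556² / (2 × 52.167) = 531.561 / 104.334 = 5.0948 m/s².

Required deceleration ≈ 5.1 m/s²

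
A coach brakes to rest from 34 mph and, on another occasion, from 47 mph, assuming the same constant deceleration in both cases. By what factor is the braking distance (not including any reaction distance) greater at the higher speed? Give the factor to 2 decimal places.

Braking distance d = v²/(2a), so with a fixed, d ∝ v².
Factor = (47/34)² = 1.3824² = 1.9110.

Factor ≈ 1.91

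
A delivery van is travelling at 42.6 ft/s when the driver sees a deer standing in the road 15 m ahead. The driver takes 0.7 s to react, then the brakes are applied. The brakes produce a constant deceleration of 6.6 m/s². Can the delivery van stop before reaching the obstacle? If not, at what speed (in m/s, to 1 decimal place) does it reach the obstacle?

42.6 ft/s × 0.3048 = 12.9845 m/s.
Reaction distance = 12.9845 × 0.7 = 9.089 m.
Braking distance needed to stop: v²/(2a) = 168.597 / 13.200 = 12.773 m, so total needed = 9.089 + 12.773 = 21.862 m > 15 m — it cannot stop.
Distance remaining when braking begins: 15 − 9.089 = 5.911 m.
v² = v₀² − 2a·d = 168.597 − 2 × 6.600 × 5.911 = 90.572 m²/s².
v = √90.572 = 9.517 m/s.

No — it strikes the obstacle at 9.5 m/s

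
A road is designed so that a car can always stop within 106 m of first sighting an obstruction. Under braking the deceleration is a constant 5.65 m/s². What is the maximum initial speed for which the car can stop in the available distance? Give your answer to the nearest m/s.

v²/(2a) = d ⇒ v = √(2 × 5.650 × 106) = √1197.80 = 34.6092 m/s.

Maximum speed ≈ 35 m/s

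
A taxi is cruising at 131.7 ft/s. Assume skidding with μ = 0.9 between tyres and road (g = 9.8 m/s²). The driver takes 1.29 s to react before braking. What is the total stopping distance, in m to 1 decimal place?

131.7 ft/s × 0.3048 = 40.1422 m/s.
a = μg = 0.9 × 9.8 = 8.820 m/s².
Reaction distance = v·t_r = 40.1422 × 1.29 = 51.783 m.
Braking distance = v²/(2a) = 40.1422² / (2 × 8.820) = 1611.396 / 17.640 = 91.349 m.
Total = 51.783 + 91.349 = 143.132 m.

Total stopping distance ≈ 143.1 m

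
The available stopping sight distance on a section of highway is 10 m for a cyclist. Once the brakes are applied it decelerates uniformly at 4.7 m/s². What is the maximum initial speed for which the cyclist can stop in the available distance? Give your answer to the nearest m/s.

v²/(2a) = d ⇒ v = √(2 × 4.700 × 10) = √94.00 = 9.6954 m/s.

Maximum speed ≈ 10 m/s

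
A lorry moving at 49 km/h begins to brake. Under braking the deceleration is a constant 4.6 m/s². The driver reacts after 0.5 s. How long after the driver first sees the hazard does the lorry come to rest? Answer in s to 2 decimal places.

49 km/h ÷ 3.6 = 13.6111 m/s.
Braking time = v/a = 13.6111 / 4.600 = 2.959 s.
Total = 0.5 + 2.959 = 3.459 s.

Total time ≈ 3.46 s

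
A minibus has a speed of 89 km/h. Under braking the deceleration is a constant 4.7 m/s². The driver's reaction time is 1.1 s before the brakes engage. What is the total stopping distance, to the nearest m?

Total stopping distance ≈ 92 m

89 km/h ÷ 3.6 = 24.7222 m/s.
Reaction distance = v·t_r = 24.7222 × 1.1 = 27.194 m.
Braking distance = v²/(2a) = 24.7222² / (2 × 4.700) = 611.187 / 9.400 = 65.020 m.
Total = 27.194 + 65.020 = 92.214 m.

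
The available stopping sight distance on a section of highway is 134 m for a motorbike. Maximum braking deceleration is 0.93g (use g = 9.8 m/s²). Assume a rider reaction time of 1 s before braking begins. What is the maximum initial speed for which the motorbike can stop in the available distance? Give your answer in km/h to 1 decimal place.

Maximum speed ≈ 148.1 km/h

a = 0.93 × 9.8 = 9.114 m/s².
Stopping distance: v·t_r + v²/(2a) = 134 with t_r = 1 s and a = 9.114 m/s².
So v² + 18.228 v − 2442.55 = 0.
Positive root: v = −a·t_r + √((a·t_r)² + 2a·d) = −9.114 + √(83.065 + 2442.55) = 41.1415 m/s.
41.1415 m/s × 3.6 = 148.109 km/h.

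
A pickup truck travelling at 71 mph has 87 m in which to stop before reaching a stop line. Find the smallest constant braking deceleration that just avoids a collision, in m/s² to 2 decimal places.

Required deceleration ≈ 5.79 m/s²

71 mph × 0.44704 = 31.7398 m/s.
v² = 2a·d ⇒ a = v²/(2d) = 31.7398² / (2 × 87.000) = 1007.415 / 174.000 = 5.7897 m/s².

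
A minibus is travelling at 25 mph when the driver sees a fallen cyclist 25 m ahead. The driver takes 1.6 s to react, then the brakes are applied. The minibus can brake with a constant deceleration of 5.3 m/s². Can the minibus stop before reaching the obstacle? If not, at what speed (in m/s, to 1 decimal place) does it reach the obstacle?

25 mph × 0.44704 = 11.1760 m/s.
Reaction distance = 11.1760 × 1.6 = 17.882 m.
Braking distance needed to stop: v²/(2a) = 124.903 / 10.600 = 11.783 m, so total needed = 17.882 + 11.783 = 29.665 m > 25 m — it cannot stop.
Distance remaining when braking begins: 25 − 17.882 = 7.118 m.
v² = v₀² − 2a·d = 124.903 − 2 × 5.300 × 7.118 = 49.452 m²/s².
v = √49.452 = 7.032 m/s.

No — it strikes the obstacle at 7.0 m/s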